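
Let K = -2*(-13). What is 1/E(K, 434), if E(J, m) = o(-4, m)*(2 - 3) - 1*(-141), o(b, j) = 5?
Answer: 1/136 ≈ 0.0073529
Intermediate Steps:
K = 26
E(J, m) = 136 (E(J, m) = 5*(2 - 3) - 1*(-141) = 5*(-1) + 141 = -5 + 141 = 136)
1/E(K, 434) = 1/136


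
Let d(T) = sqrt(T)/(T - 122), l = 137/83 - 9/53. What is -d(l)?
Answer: sqrt(28655086)/530164 ≈ 0.010097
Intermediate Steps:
l = 6514/4399 (l = 137*(1/83) - 9*1/53 = 137/83 - 9/53 = 6514/4399 ≈ 1.4808)
d(T) = sqrt(T)/(-122 + T)
-d(l) = -sqrt(6514/4399)/(-122 + 6514/4399) = -sqrt(28655086)/4399/(-530164/4399) = -sqrt(28655086)/4399*(-4399)/530164 = -(-1)*sqrt(28655086)/530164 = sqrt(28655086)/530164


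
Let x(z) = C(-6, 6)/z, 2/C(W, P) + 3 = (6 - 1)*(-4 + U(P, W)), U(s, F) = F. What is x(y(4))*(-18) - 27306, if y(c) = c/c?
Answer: -1447182/53 ≈ -27305.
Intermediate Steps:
y(c) = 1
C(W, P) = 2/(-23 + 5*W) (C(W, P) = 2/(-3 + (6 - 1)*(-4 + W)) = 2/(-3 + 5*(-4 + W)) = 2/(-3 + (-20 + 5*W)) = 2/(-23 + 5*W))
x(z) = -2/(53*z) (x(z) = (2/(-23 + 5*(-6)))/z = (2/(-23 - 30))/z = (2/(-53))/z = (2*(-1/53))/z = -2/(53*z))
x(y(4))*(-18) - 27306 = -2/53/1*(-18) - 27306 = -2/53*1*(-18) - 27306 = -2/53*(-18) - 27306 = 36/53 - 27306 = -1447182/53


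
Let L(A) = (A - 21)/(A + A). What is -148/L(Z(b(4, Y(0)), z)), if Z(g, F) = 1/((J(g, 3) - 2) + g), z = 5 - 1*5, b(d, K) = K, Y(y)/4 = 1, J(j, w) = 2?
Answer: 296/83 ≈ 3.5663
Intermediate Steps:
Y(y) = 4 (Y(y) = 4*1 = 4)
z = 0 (z = 5 - 5 = 0)
Z(g, F) = 1/g (Z(g, F) = 1/((2 - 2) + g) = 1/(0 + g) = 1/g)
L(A) = (-21 + A)/(2*A) (L(A) = (-21 + A)/((2*A)) = (-21 + A)*(1/(2*A)) = (-21 + A)/(2*A))
-148/L(Z(b(4, Y(0)), z)) = -148*1/(2*(-21 + 1/4)) = -148*1/(2*(-21 + ¼)) = -148/((½)*4*(-83/4)) = -148/(-83/2) = -148*(-2/83) = 296/83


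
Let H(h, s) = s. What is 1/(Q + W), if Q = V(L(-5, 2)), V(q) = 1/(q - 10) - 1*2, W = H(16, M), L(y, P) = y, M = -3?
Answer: -15/76 ≈ -0.19737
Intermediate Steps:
W = -3
V(q) = -2 + 1/(-10 + q) (V(q) = 1/(-10 + q) - 2 = -2 + 1/(-10 + q))
Q = -31/15 (Q = (21 - 2*(-5))/(-10 - 5) = (21 + 10)/(-15) = -1/15*31 = -31/15 ≈ -2.0667)
1/(Q + W) = 1/(-31/15 - 3) = 1/(-76/15) = -15/76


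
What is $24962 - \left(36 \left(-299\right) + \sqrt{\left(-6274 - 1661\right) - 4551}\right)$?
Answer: $35726 - i \sqrt{12486} \approx 35726.0 - 111.74 i$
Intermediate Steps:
$24962 - \left(36 \left(-299\right) + \sqrt{\left(-6274 - 1661\right) - 4551}\right) = 24962 - \left(-10764 + \sqrt{-7935 - 4551}\right) = 24962 - \left(-10764 + \sqrt{-12486}\right) = 24962 - \left(-10764 + i \sqrt{12486}\right) = 24962 + \left(10764 - i \sqrt{12486}\right) = 35726 - i \sqrt{12486}$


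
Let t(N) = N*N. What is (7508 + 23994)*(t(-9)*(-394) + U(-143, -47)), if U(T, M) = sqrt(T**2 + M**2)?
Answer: -1005354828 + 31502*sqrt(22658) ≈ -1.0006e+9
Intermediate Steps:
t(N) = N**2
U(T, M) = sqrt(M**2 + T**2)
(7508 + 23994)*(t(-9)*(-394) + U(-143, -47)) = (7508 + 23994)*((-9)**2*(-394) + sqrt((-47)**2 + (-143)**2)) = 31502*(81*(-394) + sqrt(2209 + 20449)) = 31502*(-31914 + sqrt(22658)) = -1005354828 + 31502*sqrt(22658)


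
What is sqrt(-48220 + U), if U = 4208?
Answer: 2*I*sqrt(11003) ≈ 209.79*I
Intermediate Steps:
sqrt(-48220 + U) = sqrt(-48220 + 4208) = sqrt(-44012) = 2*I*sqrt(11003)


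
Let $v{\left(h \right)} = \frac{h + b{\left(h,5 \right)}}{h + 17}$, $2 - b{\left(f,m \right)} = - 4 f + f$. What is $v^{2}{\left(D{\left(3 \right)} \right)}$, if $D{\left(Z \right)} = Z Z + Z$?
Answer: $\frac{2500}{841} \approx 2.9727$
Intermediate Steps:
$b{\left(f,m \right)} = 2 + 3 f$ ($b{\left(f,m \right)} = 2 - \left(- 4 f + f\right) = 2 - - 3 f = 2 + 3 f$)
$D{\left(Z \right)} = Z + Z^{2}$ ($D{\left(Z \right)} = Z^{2} + Z = Z + Z^{2}$)
$v{\left(h \right)} = \frac{2 + 4 h}{17 + h}$ ($v{\left(h \right)} = \frac{h + \left(2 + 3 h\right)}{h + 17} = \frac{2 + 4 h}{17 + h}$)
$v^{2}{\left(D{\left(3 \right)} \right)} = \left(\frac{2 \left(1 + 2 \cdot 3 \left(1 + 3\right)\right)}{17 + 3 \left(1 + 3\right)}\right)^{2} = \left(\frac{2 \left(1 + 2 \cdot 3 \cdot 4\right)}{17 + 3 \cdot 4}\right)^{2} = \left(\frac{2 \left(1 + 2 \cdot 12\right)}{17 + 12}\right)^{2} = \left(\frac{2 \left(1 + 24\right)}{29}\right)^{2} = \left(2 \cdot \frac{1}{29} \cdot 25\right)^{2} = \left(\frac{50}{29}\right)^{2} = \frac{2500}{841}$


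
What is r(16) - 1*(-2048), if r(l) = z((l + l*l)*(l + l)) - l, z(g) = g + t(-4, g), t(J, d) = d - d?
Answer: 10736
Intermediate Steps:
t(J, d) = 0
z(g) = g (z(g) = g + 0 = g)
r(l) = -l + 2*l*(l + l²) (r(l) = (l + l*l)*(l + l) - l = (l + l²)*(2*l) - l = 2*l*(l + l²) - l = -l + 2*l*(l + l²))
r(16) - 1*(-2048) = 16*(-1 + 2*16*(1 + 16)) - 1*(-2048) = 16*(-1 + 2*16*17) + 2048 = 16*(-1 + 544) + 2048 = 16*543 + 2048 = 8688 + 2048 = 10736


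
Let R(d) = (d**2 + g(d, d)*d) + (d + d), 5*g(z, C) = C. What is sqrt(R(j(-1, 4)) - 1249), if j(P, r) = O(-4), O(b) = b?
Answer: I*sqrt(30945)/5 ≈ 35.182*I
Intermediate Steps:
j(P, r) = -4
g(z, C) = C/5
R(d) = 2*d + 6*d**2/5 (R(d) = (d**2 + (d/5)*d) + (d + d) = (d**2 + d**2/5) + 2*d = 6*d**2/5 + 2*d = 2*d + 6*d**2/5)
sqrt(R(j(-1, 4)) - 1249) = sqrt((2/5)*(-4)*(5 + 3*(-4)) - 1249) = sqrt((2/5)*(-4)*(5 - 12) - 1249) = sqrt((2/5)*(-4)*(-7) - 1249) = sqrt(56/5 - 1249) = sqrt(-6189/5) = I*sqrt(30945)/5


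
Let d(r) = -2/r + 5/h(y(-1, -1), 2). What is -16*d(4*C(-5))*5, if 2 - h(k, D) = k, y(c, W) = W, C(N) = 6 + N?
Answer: -280/3 ≈ -93.333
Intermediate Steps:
h(k, D) = 2 - k
d(r) = 5/3 - 2/r (d(r) = -2/r + 5/(2 - 1*(-1)) = -2/r + 5/(2 + 1) = -2/r + 5/3 = 5/3 - 2/r)
-16*d(4*C(-5))*5 = -16*(5/3 - 2*1/(4*(6 - 5)))*5 = -16*(5/3 - 2/(4*1))*5 = -16*(5/3 - 2/4)*5 = -16*(5/3 - 2*¼)*5 = -16*(5/3 - ½)*5 = -16*7/6*5 = -56/3*5 = -280/3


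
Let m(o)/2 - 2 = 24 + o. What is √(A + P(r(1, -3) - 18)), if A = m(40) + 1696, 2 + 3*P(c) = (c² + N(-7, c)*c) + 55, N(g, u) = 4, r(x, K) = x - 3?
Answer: √17571/3 ≈ 44.185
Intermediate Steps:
r(x, K) = -3 + x
m(o) = 52 + 2*o (m(o) = 4 + 2*(24 + o) = 4 + (48 + 2*o) = 52 + 2*o)
P(c) = 53/3 + c²/3 + 4*c/3 (P(c) = -⅔ + ((c² + 4*c) + 55)/3 = -⅔ + (55 + c² + 4*c)/3 = -⅔ + (55/3 + c²/3 + 4*c/3) = 53/3 + c²/3 + 4*c/3)
A = 1828 (A = (52 + 2*40) + 1696 = (52 + 80) + 1696 = 132 + 1696 = 1828)
√(A + P(r(1, -3) - 18)) = √(1828 + (53/3 + ((-3 + 1) - 18)²/3 + 4*((-3 + 1) - 18)/3)) = √(1828 + (53/3 + (-2 - 18)²/3 + 4*(-2 - 18)/3)) = √(1828 + (53/3 + (⅓)*(-20)² + (4/3)*(-20))) = √(1828 + (53/3 + (⅓)*400 - 80/3)) = √(1828 + (53/3 + 400/3 - 80/3)) = √(1828 + 373/3) = √(5857/3) = √17571/3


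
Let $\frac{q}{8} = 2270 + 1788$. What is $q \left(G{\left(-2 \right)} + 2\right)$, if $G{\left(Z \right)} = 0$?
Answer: $64928$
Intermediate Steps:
$q = 32464$ ($q = 8 \left(2270 + 1788\right) = 8 \cdot 4058 = 32464$)
$q \left(G{\left(-2 \right)} + 2\right) = 32464 \left(0 + 2\right) = 32464 \cdot 2 = 64928$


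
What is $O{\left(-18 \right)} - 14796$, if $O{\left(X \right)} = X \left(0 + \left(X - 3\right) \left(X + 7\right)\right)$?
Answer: $-18954$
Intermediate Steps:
$O{\left(X \right)} = X \left(-3 + X\right) \left(7 + X\right)$ ($O{\left(X \right)} = X \left(0 + \left(-3 + X\right) \left(7 + X\right)\right) = X \left(-3 + X\right) \left(7 + X\right)$)
$O{\left(-18 \right)} - 14796 = - 18 \left(-21 + \left(-18\right)^{2} + 4 \left(-18\right)\right) - 14796 = - 18 \left(-21 + 324 - 72\right) - 14796 = \left(-18\right) 231 - 14796 = -4158 - 14796 = -18954$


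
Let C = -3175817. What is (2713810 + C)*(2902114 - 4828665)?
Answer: 890080047857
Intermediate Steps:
(2713810 + C)*(2902114 - 4828665) = (2713810 - 3175817)*(2902114 - 4828665) = -462007*(-1926551) = 890080047857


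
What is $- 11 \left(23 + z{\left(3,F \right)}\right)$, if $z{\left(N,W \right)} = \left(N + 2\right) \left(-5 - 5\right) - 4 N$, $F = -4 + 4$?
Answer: $429$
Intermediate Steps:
$F = 0$
$z{\left(N,W \right)} = -20 - 14 N$ ($z{\left(N,W \right)} = \left(2 + N\right) \left(-10\right) - 4 N = \left(-20 - 10 N\right) - 4 N = -20 - 14 N$)
$- 11 \left(23 + z{\left(3,F \right)}\right) = - 11 \left(23 - 62\right) = \left(-11\right) \left(-39\right) = 429$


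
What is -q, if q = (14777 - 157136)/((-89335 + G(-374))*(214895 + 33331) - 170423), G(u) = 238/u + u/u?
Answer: -142359/22175349869 ≈ -6.4197e-6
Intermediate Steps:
G(u) = 1 + 238/u (G(u) = 238/u + 1 = 1 + 238/u)
q = 142359/22175349869 (q = (14777 - 157136)/((-89335 + (238 - 374)/(-374))*(214895 + 33331) - 170423) = -142359/((-89335 - 1/374*(-136))*248226 - 170423) = -142359/((-89335 + 4/11)*248226 - 170423) = -142359/(-982681/11*248226 - 170423) = -142359/(-22175179446 - 170423) = -142359/(-22175349869) = -142359*(-1/22175349869) = 142359/22175349869 ≈ 6.4197e-6)
-q = -1*142359/22175349869 = -142359/22175349869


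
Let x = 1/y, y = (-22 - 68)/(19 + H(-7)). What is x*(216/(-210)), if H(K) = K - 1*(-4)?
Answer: 32/175 ≈ 0.18286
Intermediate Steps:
H(K) = 4 + K (H(K) = K + 4 = 4 + K)
y = -45/8 (y = (-22 - 68)/(19 + (4 - 7)) = -90/(19 - 3) = -90/16 = -90*1/16 = -45/8 ≈ -5.6250)
x = -8/45 (x = 1/(-45/8) = -8/45 ≈ -0.17778)
x*(216/(-210)) = -192/(5*(-210)) = -192*(-1)/(5*210) = -8/45*(-36/35) = 32/175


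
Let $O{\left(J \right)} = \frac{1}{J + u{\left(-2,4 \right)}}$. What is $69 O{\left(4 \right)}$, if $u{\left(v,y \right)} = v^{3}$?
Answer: $- \frac{69}{4} \approx -17.25$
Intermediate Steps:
$O{\left(J \right)} = \frac{1}{-8 + J}$ ($O{\left(J \right)} = \frac{1}{J + \left(-2\right)^{3}} = \frac{1}{J - 8} = \frac{1}{-8 + J}$)
$69 O{\left(4 \right)} = \frac{69}{-8 + 4} = \frac{69}{-4} = 69 \left(- \frac{1}{4}\right) = - \frac{69}{4}$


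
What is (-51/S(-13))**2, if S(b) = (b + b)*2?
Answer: 2601/2704 ≈ 0.96191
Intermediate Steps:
S(b) = 4*b (S(b) = (2*b)*2 = 4*b)
(-51/S(-13))**2 = (-51/(4*(-13)))**2 = (-51/(-52))**2 = (-51*(-1/52))**2 = (51/52)**2 = 2601/2704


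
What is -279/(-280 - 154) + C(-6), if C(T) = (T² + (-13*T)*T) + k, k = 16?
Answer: -5815/14 ≈ -415.36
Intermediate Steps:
C(T) = 16 - 12*T² (C(T) = (T² + (-13*T)*T) + 16 = (T² - 13*T²) + 16 = -12*T² + 16 = 16 - 12*T²)
-279/(-280 - 154) + C(-6) = -279/(-280 - 154) + (16 - 12*(-6)²) = -279/(-434) + (16 - 12*36) = -1/434*(-279) + (16 - 432) = 9/14 - 416 = -5815/14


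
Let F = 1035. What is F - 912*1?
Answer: 123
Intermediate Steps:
F - 912*1 = 1035 - 912*1 = 1035 - 912 = 123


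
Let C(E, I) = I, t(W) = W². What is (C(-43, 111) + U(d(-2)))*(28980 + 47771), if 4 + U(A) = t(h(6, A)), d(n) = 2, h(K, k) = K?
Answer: 10975393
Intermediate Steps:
U(A) = 32 (U(A) = -4 + 6² = -4 + 36 = 32)
(C(-43, 111) + U(d(-2)))*(28980 + 47771) = (111 + 32)*(28980 + 47771) = 143*76751 = 10975393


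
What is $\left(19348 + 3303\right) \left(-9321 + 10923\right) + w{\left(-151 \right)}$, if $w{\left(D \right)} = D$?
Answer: $36286751$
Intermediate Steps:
$\left(19348 + 3303\right) \left(-9321 + 10923\right) + w{\left(-151 \right)} = \left(19348 + 3303\right) \left(-9321 + 10923\right) - 151 = 22651 \cdot 1602 - 151 = 36286902 - 151 = 36286751$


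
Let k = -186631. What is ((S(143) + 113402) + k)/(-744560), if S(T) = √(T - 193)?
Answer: 73229/744560 - I*√2/148912 ≈ 0.098352 - 9.497e-6*I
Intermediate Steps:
S(T) = √(-193 + T)
((S(143) + 113402) + k)/(-744560) = ((√(-193 + 143) + 113402) - 186631)/(-744560) = ((√(-50) + 113402) - 186631)*(-1/744560) = ((5*I*√2 + 113402) - 186631)*(-1/744560) = ((113402 + 5*I*√2) - 186631)*(-1/744560) = (-73229 + 5*I*√2)*(-1/744560) = 73229/744560 - I*√2/148912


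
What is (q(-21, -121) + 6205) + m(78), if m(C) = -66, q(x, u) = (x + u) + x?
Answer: 5976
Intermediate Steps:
q(x, u) = u + 2*x (q(x, u) = (u + x) + x = u + 2*x)
(q(-21, -121) + 6205) + m(78) = ((-121 + 2*(-21)) + 6205) - 66 = ((-121 - 42) + 6205) - 66 = (-163 + 6205) - 66 = 6042 - 66 = 5976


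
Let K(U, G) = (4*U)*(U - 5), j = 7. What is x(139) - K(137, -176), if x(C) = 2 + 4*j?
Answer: -72306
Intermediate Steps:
K(U, G) = 4*U*(-5 + U) (K(U, G) = (4*U)*(-5 + U) = 4*U*(-5 + U))
x(C) = 30 (x(C) = 2 + 4*7 = 2 + 28 = 30)
x(139) - K(137, -176) = 30 - 4*137*(-5 + 137) = 30 - 4*137*132 = 30 - 1*72336 = 30 - 72336 = -72306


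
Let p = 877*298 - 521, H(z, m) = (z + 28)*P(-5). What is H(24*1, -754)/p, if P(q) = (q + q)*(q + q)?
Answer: 208/10433 ≈ 0.019937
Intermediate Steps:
P(q) = 4*q² (P(q) = (2*q)*(2*q) = 4*q²)
H(z, m) = 2800 + 100*z (H(z, m) = (z + 28)*(4*(-5)²) = (28 + z)*(4*25) = (28 + z)*100 = 2800 + 100*z)
p = 260825 (p = 261346 - 521 = 260825)
H(24*1, -754)/p = (2800 + 100*(24*1))/260825 = (2800 + 100*24)*(1/260825) = (2800 + 2400)*(1/260825) = 5200*(1/260825) = 208/10433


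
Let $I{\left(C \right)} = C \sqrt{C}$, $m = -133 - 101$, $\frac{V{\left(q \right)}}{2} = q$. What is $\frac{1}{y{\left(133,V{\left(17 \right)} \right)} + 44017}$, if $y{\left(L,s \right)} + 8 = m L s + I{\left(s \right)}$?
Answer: $- \frac{1014139}{1028477872017} - \frac{34 \sqrt{34}}{1028477872017} \approx -9.8625 \cdot 10^{-7}$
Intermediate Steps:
$V{\left(q \right)} = 2 q$
$m = -234$ ($m = -133 - 101 = -234$)
$I{\left(C \right)} = C^{\frac{3}{2}}$
$y{\left(L,s \right)} = -8 + s^{\frac{3}{2}} - 234 L s$ ($y{\left(L,s \right)} = -8 + \left(- 234 L s + s^{\frac{3}{2}}\right) = -8 - \left(- s^{\frac{3}{2}} + 234 L s\right) = -8 + s^{\frac{3}{2}} - 234 L s$)
$\frac{1}{y{\left(133,V{\left(17 \right)} \right)} + 44017} = \frac{1}{\left(-8 + \left(2 \cdot 17\right)^{\frac{3}{2}} - 31122 \cdot 2 \cdot 17\right) + 44017} = \frac{1}{\left(-8 + 34^{\frac{3}{2}} - 31122 \cdot 34\right) + 44017} = \frac{1}{\left(-8 + 34 \sqrt{34} - 1058148\right) + 44017} = \frac{1}{\left(-1058156 + 34 \sqrt{34}\right) + 44017} = \frac{1}{-1014139 + 34 \sqrt{34}}$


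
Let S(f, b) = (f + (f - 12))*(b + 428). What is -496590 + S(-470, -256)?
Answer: -660334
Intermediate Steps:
S(f, b) = (-12 + 2*f)*(428 + b) (S(f, b) = (f + (-12 + f))*(428 + b) = (-12 + 2*f)*(428 + b))
-496590 + S(-470, -256) = -496590 + (-5136 - 12*(-256) + 856*(-470) + 2*(-256)*(-470)) = -496590 + (-5136 + 3072 - 402320 + 240640) = -496590 - 163744 = -660334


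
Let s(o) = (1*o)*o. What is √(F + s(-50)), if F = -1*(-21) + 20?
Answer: 11*√21 ≈ 50.408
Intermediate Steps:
s(o) = o² (s(o) = o*o = o²)
F = 41 (F = 21 + 20 = 41)
√(F + s(-50)) = √(41 + (-50)²) = √(41 + 2500) = √2541 = 11*√21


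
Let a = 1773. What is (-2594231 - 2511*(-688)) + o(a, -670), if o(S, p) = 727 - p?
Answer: -865266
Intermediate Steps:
(-2594231 - 2511*(-688)) + o(a, -670) = (-2594231 - 2511*(-688)) + (727 - 1*(-670)) = (-2594231 + 1727568) + (727 + 670) = -866663 + 1397 = -865266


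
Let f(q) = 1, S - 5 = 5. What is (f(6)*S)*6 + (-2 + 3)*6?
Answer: 66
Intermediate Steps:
S = 10 (S = 5 + 5 = 10)
(f(6)*S)*6 + (-2 + 3)*6 = (1*10)*6 + (-2 + 3)*6 = 10*6 + 1*6 = 60 + 6 = 66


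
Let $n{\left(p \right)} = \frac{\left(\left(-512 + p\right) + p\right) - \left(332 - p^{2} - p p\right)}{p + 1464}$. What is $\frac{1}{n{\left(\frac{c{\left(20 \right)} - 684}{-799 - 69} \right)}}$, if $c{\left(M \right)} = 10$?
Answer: $- \frac{137949721}{79226405} \approx -1.7412$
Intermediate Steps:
$n{\left(p \right)} = \frac{-844 + 2 p + 2 p^{2}}{1464 + p}$ ($n{\left(p \right)} = \frac{\left(-512 + 2 p\right) + \left(\left(p^{2} + p^{2}\right) - 332\right)}{1464 + p} = \frac{\left(-512 + 2 p\right) + \left(2 p^{2} - 332\right)}{1464 + p} = \frac{\left(-512 + 2 p\right) + \left(-332 + 2 p^{2}\right)}{1464 + p} = \frac{-844 + 2 p + 2 p^{2}}{1464 + p}$)
$\frac{1}{n{\left(\frac{c{\left(20 \right)} - 684}{-799 - 69} \right)}} = \frac{1}{2 \frac{1}{1464 + \frac{10 - 684}{-799 - 69}} \left(-422 + \frac{10 - 684}{-799 - 69} + \left(\frac{10 - 684}{-799 - 69}\right)^{2}\right)} = \frac{1}{2 \frac{1}{1464 - \frac{674}{-868}} \left(-422 - \frac{674}{-868} + \left(- \frac{674}{-868}\right)^{2}\right)} = \frac{1}{2 \frac{1}{1464 - - \frac{337}{434}} \left(-422 - - \frac{337}{434} + \left(\left(-674\right) \left(- \frac{1}{868}\right)\right)^{2}\right)} = \frac{1}{2 \frac{1}{1464 + \frac{337}{434}} \left(-422 + \frac{337}{434} + \left(\frac{337}{434}\right)^{2}\right)} = \frac{1}{2 \frac{1}{\frac{635713}{434}} \left(-422 + \frac{337}{434} + \frac{113569}{188356}\right)} = \frac{1}{2 \cdot \frac{434}{635713} \left(- \frac{79226405}{188356}\right)} = \frac{1}{- \frac{79226405}{137949721}} = - \frac{137949721}{79226405}$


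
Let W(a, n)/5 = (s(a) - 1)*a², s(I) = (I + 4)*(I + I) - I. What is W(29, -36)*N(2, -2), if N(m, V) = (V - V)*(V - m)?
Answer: 0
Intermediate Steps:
s(I) = -I + 2*I*(4 + I) (s(I) = (4 + I)*(2*I) - I = 2*I*(4 + I) - I = -I + 2*I*(4 + I))
N(m, V) = 0 (N(m, V) = 0*(V - m) = 0)
W(a, n) = 5*a²*(-1 + a*(7 + 2*a)) (W(a, n) = 5*((a*(7 + 2*a) - 1)*a²) = 5*((-1 + a*(7 + 2*a))*a²) = 5*(a²*(-1 + a*(7 + 2*a))) = 5*a²*(-1 + a*(7 + 2*a)))
W(29, -36)*N(2, -2) = (5*29²*(-1 + 29*(7 + 2*29)))*0 = (5*841*(-1 + 29*(7 + 58)))*0 = (5*841*(-1 + 29*65))*0 = (5*841*(-1 + 1885))*0 = (5*841*1884)*0 = 7922220*0 = 0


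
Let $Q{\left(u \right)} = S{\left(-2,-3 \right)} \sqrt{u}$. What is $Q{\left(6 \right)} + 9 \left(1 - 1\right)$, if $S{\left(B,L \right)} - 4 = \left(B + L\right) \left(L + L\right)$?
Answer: $34 \sqrt{6} \approx 83.283$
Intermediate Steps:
$S{\left(B,L \right)} = 4 + 2 L \left(B + L\right)$ ($S{\left(B,L \right)} = 4 + \left(B + L\right) \left(L + L\right) = 4 + \left(B + L\right) 2 L = 4 + 2 L \left(B + L\right)$)
$Q{\left(u \right)} = 34 \sqrt{u}$ ($Q{\left(u \right)} = \left(4 + 2 \left(-3\right)^{2} + 2 \left(-2\right) \left(-3\right)\right) \sqrt{u} = \left(4 + 2 \cdot 9 + 12\right) \sqrt{u} = \left(4 + 18 + 12\right) \sqrt{u} = 34 \sqrt{u}$)
$Q{\left(6 \right)} + 9 \left(1 - 1\right) = 34 \sqrt{6} + 9 \left(1 - 1\right) = 34 \sqrt{6} + 9 \cdot 0 = 34 \sqrt{6} + 0 = 34 \sqrt{6}$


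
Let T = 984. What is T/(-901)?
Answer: -984/901 ≈ -1.0921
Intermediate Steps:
T/(-901) = 984/(-901) = 984*(-1/901) = -984/901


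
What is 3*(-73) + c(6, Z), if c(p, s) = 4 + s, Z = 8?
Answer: -207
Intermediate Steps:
3*(-73) + c(6, Z) = 3*(-73) + (4 + 8) = -219 + 12 = -207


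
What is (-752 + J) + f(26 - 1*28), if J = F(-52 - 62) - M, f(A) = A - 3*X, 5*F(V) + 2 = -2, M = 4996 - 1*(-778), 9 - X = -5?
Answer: -32854/5 ≈ -6570.8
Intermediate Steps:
X = 14 (X = 9 - 1*(-5) = 9 + 5 = 14)
M = 5774 (M = 4996 + 778 = 5774)
F(V) = -4/5 (F(V) = -2/5 + (1/5)*(-2) = -2/5 - 2/5 = -4/5)
f(A) = -42 + A (f(A) = A - 3*14 = A - 42 = -42 + A)
J = -28874/5 (J = -4/5 - 1*5774 = -4/5 - 5774 = -28874/5 ≈ -5774.8)
(-752 + J) + f(26 - 1*28) = (-752 - 28874/5) + (-42 + (26 - 1*28)) = -32634/5 + (-42 + (26 - 28)) = -32634/5 + (-42 - 2) = -32634/5 - 44 = -32854/5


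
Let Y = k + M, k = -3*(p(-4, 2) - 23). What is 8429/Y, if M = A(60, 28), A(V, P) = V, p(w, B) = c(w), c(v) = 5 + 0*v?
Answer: 8429/114 ≈ 73.939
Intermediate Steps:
c(v) = 5 (c(v) = 5 + 0 = 5)
p(w, B) = 5
M = 60
k = 54 (k = -3*(5 - 23) = -3*(-18) = 54)
Y = 114 (Y = 54 + 60 = 114)
8429/Y = 8429/114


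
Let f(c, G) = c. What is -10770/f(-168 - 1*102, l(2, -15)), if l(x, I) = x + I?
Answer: 359/9 ≈ 39.889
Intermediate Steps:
l(x, I) = I + x
-10770/f(-168 - 1*102, l(2, -15)) = -10770/(-168 - 1*102) = -10770/(-168 - 102) = -10770/(-270) = -10770*(-1/270) = 359/9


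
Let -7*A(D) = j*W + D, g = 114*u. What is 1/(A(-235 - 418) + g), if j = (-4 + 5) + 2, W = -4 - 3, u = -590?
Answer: -7/470146 ≈ -1.4889e-5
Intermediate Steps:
W = -7
j = 3 (j = 1 + 2 = 3)
g = -67260 (g = 114*(-590) = -67260)
A(D) = 3 - D/7 (A(D) = -(3*(-7) + D)/7 = -(-21 + D)/7 = 3 - D/7)
1/(A(-235 - 418) + g) = 1/((3 - (-235 - 418)/7) - 67260) = 1/((3 - ⅐*(-653)) - 67260) = 1/((3 + 653/7) - 67260) = 1/(674/7 - 67260) = 1/(-470146/7) = -7/470146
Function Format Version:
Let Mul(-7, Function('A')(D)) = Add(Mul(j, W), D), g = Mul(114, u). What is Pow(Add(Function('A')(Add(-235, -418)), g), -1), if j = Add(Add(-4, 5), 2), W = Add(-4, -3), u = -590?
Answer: Rational(-7, 470146) ≈ -1.4889e-5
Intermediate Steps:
W = -7
j = 3 (j = Add(1, 2) = 3)
g = -67260 (g = Mul(114, -590) = -67260)
Function('A')(D) = Add(3, Mul(Rational(-1, 7), D)) (Function('A')(D) = Mul(Rational(-1, 7), Add(Mul(3, -7), D)) = Mul(Rational(-1, 7), Add(-21, D)) = Add(3, Mul(Rational(-1, 7), D)))
Pow(Add(Function('A')(Add(-235, -418)), g), -1) = Pow(Add(Add(3, Mul(Rational(-1, 7), Add(-235, -418))), -67260), -1) = Pow(Add(Add(3, Mul(Rational(-1, 7), -653)), -67260), -1) = Pow(Add(Add(3, Rational(653, 7)), -67260), -1) = Pow(Add(Rational(674, 7), -67260), -1) = Pow(Rational(-470146, 7), -1) = Rational(-7, 470146)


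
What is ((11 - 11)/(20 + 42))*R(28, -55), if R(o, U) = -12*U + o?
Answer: 0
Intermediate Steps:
R(o, U) = o - 12*U
((11 - 11)/(20 + 42))*R(28, -55) = ((11 - 11)/(20 + 42))*(28 - 12*(-55)) = (0/62)*(28 + 660) = (0*(1/62))*688 = 0*688 = 0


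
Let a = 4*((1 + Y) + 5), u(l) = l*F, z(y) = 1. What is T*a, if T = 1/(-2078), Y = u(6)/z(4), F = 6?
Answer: -84/1039 ≈ -0.080847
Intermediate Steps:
u(l) = 6*l (u(l) = l*6 = 6*l)
Y = 36 (Y = (6*6)/1 = 36*1 = 36)
T = -1/2078 ≈ -0.00048123
a = 168 (a = 4*((1 + 36) + 5) = 4*(37 + 5) = 4*42 = 168)
T*a = -1/2078*168 = -84/1039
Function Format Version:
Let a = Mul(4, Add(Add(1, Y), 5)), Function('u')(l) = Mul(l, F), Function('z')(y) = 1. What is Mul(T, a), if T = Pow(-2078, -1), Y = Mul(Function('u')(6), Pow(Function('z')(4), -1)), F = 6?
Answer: Rational(-84, 1039) ≈ -0.080847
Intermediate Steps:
Function('u')(l) = Mul(6, l) (Function('u')(l) = Mul(l, 6) = Mul(6, l))
Y = 36 (Y = Mul(Mul(6, 6), Pow(1, -1)) = Mul(36, 1) = 36)
T = Rational(-1, 2078) ≈ -0.00048123
a = 168 (a = Mul(4, Add(Add(1, 36), 5)) = Mul(4, Add(37, 5)) = Mul(4, 42) = 168)
Mul(T, a) = Mul(Rational(-1, 2078), 168) = Rational(-84, 1039)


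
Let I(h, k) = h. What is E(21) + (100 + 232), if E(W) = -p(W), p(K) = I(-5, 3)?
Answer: 337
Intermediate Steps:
p(K) = -5
E(W) = 5 (E(W) = -1*(-5) = 5)
E(21) + (100 + 232) = 5 + (100 + 232) = 5 + 332 = 337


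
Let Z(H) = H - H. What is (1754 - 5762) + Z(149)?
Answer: -4008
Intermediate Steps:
Z(H) = 0
(1754 - 5762) + Z(149) = (1754 - 5762) + 0 = -4008 + 0 = -4008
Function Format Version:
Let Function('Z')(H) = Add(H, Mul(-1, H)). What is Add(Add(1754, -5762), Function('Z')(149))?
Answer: -4008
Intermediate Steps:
Function('Z')(H) = 0
Add(Add(1754, -5762), Function('Z')(149)) = Add(Add(1754, -5762), 0) = Add(-4008, 0) = -4008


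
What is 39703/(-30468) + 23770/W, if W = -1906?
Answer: -399949139/29036004 ≈ -13.774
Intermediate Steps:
39703/(-30468) + 23770/W = 39703/(-30468) + 23770/(-1906) = 39703*(-1/30468) + 23770*(-1/1906) = -39703/30468 - 11885/953 = -399949139/29036004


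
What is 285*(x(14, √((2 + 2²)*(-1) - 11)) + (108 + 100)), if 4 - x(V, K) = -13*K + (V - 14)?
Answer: 60420 + 3705*I*√17 ≈ 60420.0 + 15276.0*I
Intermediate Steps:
x(V, K) = 18 - V + 13*K (x(V, K) = 4 - (-13*K + (V - 14)) = 4 - (-13*K + (-14 + V)) = 4 - (-14 + V - 13*K) = 4 + (14 - V + 13*K) = 18 - V + 13*K)
285*(x(14, √((2 + 2²)*(-1) - 11)) + (108 + 100)) = 285*((18 - 1*14 + 13*√((2 + 2²)*(-1) - 11)) + (108 + 100)) = 285*((18 - 14 + 13*√((2 + 4)*(-1) - 11)) + 208) = 285*((18 - 14 + 13*√(6*(-1) - 11)) + 208) = 285*((18 - 14 + 13*√(-6 - 11)) + 208) = 285*((18 - 14 + 13*√(-17)) + 208) = 285*((18 - 14 + 13*(I*√17)) + 208) = 285*((18 - 14 + 13*I*√17) + 208) = 285*((4 + 13*I*√17) + 208) = 285*(212 + 13*I*√17) = 60420 + 3705*I*√17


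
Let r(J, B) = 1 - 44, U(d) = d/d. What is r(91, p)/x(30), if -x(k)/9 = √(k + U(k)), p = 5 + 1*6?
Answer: 43*√31/279 ≈ 0.85811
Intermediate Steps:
U(d) = 1
p = 11 (p = 5 + 6 = 11)
r(J, B) = -43
x(k) = -9*√(1 + k) (x(k) = -9*√(k + 1) = -9*√(1 + k))
r(91, p)/x(30) = -43*(-1/(9*√(1 + 30))) = -43*(-√31/279) = -(-43)*√31/279 = 43*√31/279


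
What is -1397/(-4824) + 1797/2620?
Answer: 3082217/3159720 ≈ 0.97547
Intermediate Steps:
-1397/(-4824) + 1797/2620 = -1397*(-1/4824) + 1797*(1/2620) = 1397/4824 + 1797/2620 = 3082217/3159720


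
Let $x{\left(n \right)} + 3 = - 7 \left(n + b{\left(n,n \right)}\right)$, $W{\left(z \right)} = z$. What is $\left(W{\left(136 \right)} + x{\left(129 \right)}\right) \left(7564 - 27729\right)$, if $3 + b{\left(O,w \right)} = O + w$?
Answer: $51521575$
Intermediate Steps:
$b{\left(O,w \right)} = -3 + O + w$ ($b{\left(O,w \right)} = -3 + \left(O + w\right) = -3 + O + w$)
$x{\left(n \right)} = 18 - 21 n$ ($x{\left(n \right)} = -3 - 7 \left(n + \left(-3 + n + n\right)\right) = -3 - 7 \left(n + \left(-3 + 2 n\right)\right) = -3 - 7 \left(-3 + 3 n\right) = -3 - \left(-21 + 21 n\right) = 18 - 21 n$)
$\left(W{\left(136 \right)} + x{\left(129 \right)}\right) \left(7564 - 27729\right) = \left(136 + \left(18 - 2709\right)\right) \left(7564 - 27729\right) = \left(136 + \left(18 - 2709\right)\right) \left(-20165\right) = \left(136 - 2691\right) \left(-20165\right) = \left(-2555\right) \left(-20165\right) = 51521575$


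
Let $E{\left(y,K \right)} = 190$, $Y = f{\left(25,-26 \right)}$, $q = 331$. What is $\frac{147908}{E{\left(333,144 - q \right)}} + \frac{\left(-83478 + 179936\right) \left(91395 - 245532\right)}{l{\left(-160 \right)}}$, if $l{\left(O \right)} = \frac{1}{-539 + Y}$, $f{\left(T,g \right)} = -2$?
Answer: $\frac{764127844084624}{95} \approx 8.0435 \cdot 10^{12}$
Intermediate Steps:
$Y = -2$
$l{\left(O \right)} = - \frac{1}{541}$ ($l{\left(O \right)} = \frac{1}{-539 - 2} = \frac{1}{-541} = - \frac{1}{541}$)
$\frac{147908}{E{\left(333,144 - q \right)}} + \frac{\left(-83478 + 179936\right) \left(91395 - 245532\right)}{l{\left(-160 \right)}} = \frac{147908}{190} + \frac{\left(-83478 + 179936\right) \left(91395 - 245532\right)}{- \frac{1}{541}} = 147908 \cdot \frac{1}{190} + 96458 \left(-154137\right) \left(-541\right) = \frac{73954}{95} - -8043450989586 = \frac{73954}{95} + 8043450989586 = \frac{764127844084624}{95}$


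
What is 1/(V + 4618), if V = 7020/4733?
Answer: 4733/21864014 ≈ 0.00021647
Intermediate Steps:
V = 7020/4733 (V = 7020*(1/4733) = 7020/4733 ≈ 1.4832)
1/(V + 4618) = 1/(7020/4733 + 4618) = 1/(21864014/4733) = 4733/21864014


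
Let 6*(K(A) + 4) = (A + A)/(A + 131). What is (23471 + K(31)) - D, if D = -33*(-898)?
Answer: -2997131/486 ≈ -6166.9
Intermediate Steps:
D = 29634
K(A) = -4 + A/(3*(131 + A)) (K(A) = -4 + ((A + A)/(A + 131))/6 = -4 + ((2*A)/(131 + A))/6 = -4 + (2*A/(131 + A))/6 = -4 + A/(3*(131 + A)))
(23471 + K(31)) - D = (23471 + (-1572 - 11*31)/(3*(131 + 31))) - 1*29634 = (23471 + (⅓)*(-1572 - 341)/162) - 29634 = (23471 + (⅓)*(1/162)*(-1913)) - 29634 = (23471 - 1913/486) - 29634 = 11404993/486 - 29634 = -2997131/486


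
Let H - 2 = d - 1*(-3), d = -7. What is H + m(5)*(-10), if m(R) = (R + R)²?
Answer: -1002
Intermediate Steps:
m(R) = 4*R² (m(R) = (2*R)² = 4*R²)
H = -2 (H = 2 + (-7 - 1*(-3)) = 2 + (-7 + 3) = 2 - 4 = -2)
H + m(5)*(-10) = -2 + (4*5²)*(-10) = -2 + (4*25)*(-10) = -2 + 100*(-10) = -2 - 1000 = -1002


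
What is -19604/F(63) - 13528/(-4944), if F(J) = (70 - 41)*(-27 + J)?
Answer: -29741/1854 ≈ -16.042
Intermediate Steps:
F(J) = -783 + 29*J (F(J) = 29*(-27 + J) = -783 + 29*J)
-19604/F(63) - 13528/(-4944) = -19604/(-783 + 29*63) - 13528/(-4944) = -19604/(-783 + 1827) - 13528*(-1/4944) = -19604/1044 + 1691/618 = -19604*1/1044 + 1691/618 = -169/9 + 1691/618 = -29741/1854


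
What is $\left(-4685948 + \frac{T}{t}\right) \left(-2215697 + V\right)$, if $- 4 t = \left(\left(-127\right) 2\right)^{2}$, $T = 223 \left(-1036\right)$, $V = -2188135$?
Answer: $\frac{332839087115379648}{16129} \approx 2.0636 \cdot 10^{13}$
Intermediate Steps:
$T = -231028$
$t = -16129$ ($t = - \frac{\left(\left(-127\right) 2\right)^{2}}{4} = - \frac{\left(-254\right)^{2}}{4} = \left(- \frac{1}{4}\right) 64516 = -16129$)
$\left(-4685948 + \frac{T}{t}\right) \left(-2215697 + V\right) = \left(-4685948 - \frac{231028}{-16129}\right) \left(-2215697 - 2188135\right) = \left(-4685948 - - \frac{231028}{16129}\right) \left(-4403832\right) = \left(-4685948 + \frac{231028}{16129}\right) \left(-4403832\right) = \left(- \frac{75579424264}{16129}\right) \left(-4403832\right) = \frac{332839087115379648}{16129}$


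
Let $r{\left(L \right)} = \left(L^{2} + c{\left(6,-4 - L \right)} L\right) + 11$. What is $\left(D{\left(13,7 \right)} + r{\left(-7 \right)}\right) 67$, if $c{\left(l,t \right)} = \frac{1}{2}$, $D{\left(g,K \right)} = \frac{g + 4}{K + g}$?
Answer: $\frac{76849}{20} \approx 3842.4$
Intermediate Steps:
$D{\left(g,K \right)} = \frac{4 + g}{K + g}$
$c{\left(l,t \right)} = \frac{1}{2}$
$r{\left(L \right)} = 11 + L^{2} + \frac{L}{2}$ ($r{\left(L \right)} = \left(L^{2} + \frac{L}{2}\right) + 11 = 11 + L^{2} + \frac{L}{2}$)
$\left(D{\left(13,7 \right)} + r{\left(-7 \right)}\right) 67 = \left(\frac{4 + 13}{7 + 13} + \left(11 + \left(-7\right)^{2} + \frac{1}{2} \left(-7\right)\right)\right) 67 = \left(\frac{1}{20} \cdot 17 + \left(11 + 49 - \frac{7}{2}\right)\right) 67 = \left(\frac{1}{20} \cdot 17 + \frac{113}{2}\right) 67 = \left(\frac{17}{20} + \frac{113}{2}\right) 67 = \frac{1147}{20} \cdot 67 = \frac{76849}{20}$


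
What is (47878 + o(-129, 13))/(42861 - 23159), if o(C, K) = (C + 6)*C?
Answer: 63745/19702 ≈ 3.2355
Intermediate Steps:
o(C, K) = C*(6 + C) (o(C, K) = (6 + C)*C = C*(6 + C))
(47878 + o(-129, 13))/(42861 - 23159) = (47878 - 129*(6 - 129))/(42861 - 23159) = (47878 - 129*(-123))/19702 = (47878 + 15867)*(1/19702) = 63745*(1/19702) = 63745/19702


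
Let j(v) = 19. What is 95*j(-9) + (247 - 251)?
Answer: 1801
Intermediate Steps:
95*j(-9) + (247 - 251) = 95*19 + (247 - 251) = 1805 - 4 = 1801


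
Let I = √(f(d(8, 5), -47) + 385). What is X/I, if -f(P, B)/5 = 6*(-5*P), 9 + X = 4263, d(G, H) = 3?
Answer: 4254*√835/835 ≈ 147.22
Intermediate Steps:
X = 4254 (X = -9 + 4263 = 4254)
f(P, B) = 150*P (f(P, B) = -30*(-5*P) = -(-150)*P = 150*P)
I = √835 (I = √(150*3 + 385) = √(450 + 385) = √835 ≈ 28.896)
X/I = 4254/(√835) = 4254*(√835/835) = 4254*√835/835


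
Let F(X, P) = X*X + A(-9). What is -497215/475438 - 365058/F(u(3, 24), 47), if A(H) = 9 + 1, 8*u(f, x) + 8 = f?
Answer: -11108327153831/316166270 ≈ -35134.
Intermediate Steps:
u(f, x) = -1 + f/8
A(H) = 10
F(X, P) = 10 + X² (F(X, P) = X*X + 10 = X² + 10 = 10 + X²)
-497215/475438 - 365058/F(u(3, 24), 47) = -497215/475438 - 365058/(10 + (-1 + (⅛)*3)²) = -497215*1/475438 - 365058/(10 + (-1 + 3/8)²) = -497215/475438 - 365058/(10 + (-5/8)²) = -497215/475438 - 365058/(10 + 25/64) = -497215/475438 - 365058/665/64 = -497215/475438 - 365058*64/665 = -497215/475438 - 23363712/665 = -11108327153831/316166270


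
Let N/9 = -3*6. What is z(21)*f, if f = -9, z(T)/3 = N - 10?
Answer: 4644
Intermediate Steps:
N = -162 (N = 9*(-3*6) = 9*(-18) = -162)
z(T) = -516 (z(T) = 3*(-162 - 10) = 3*(-172) = -516)
z(21)*f = -516*(-9) = 4644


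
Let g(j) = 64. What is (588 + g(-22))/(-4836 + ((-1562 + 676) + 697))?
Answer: -652/5025 ≈ -0.12975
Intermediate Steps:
(588 + g(-22))/(-4836 + ((-1562 + 676) + 697)) = (588 + 64)/(-4836 + ((-1562 + 676) + 697)) = 652/(-4836 + (-886 + 697)) = 652/(-4836 - 189) = 652/(-5025) = 652*(-1/5025) = -652/5025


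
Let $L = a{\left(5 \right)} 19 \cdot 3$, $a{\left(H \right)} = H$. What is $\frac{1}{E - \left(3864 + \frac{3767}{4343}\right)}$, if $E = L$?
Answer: $- \frac{4343}{15547364} \approx -0.00027934$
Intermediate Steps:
$L = 285$ ($L = 5 \cdot 19 \cdot 3 = 95 \cdot 3 = 285$)
$E = 285$
$\frac{1}{E - \left(3864 + \frac{3767}{4343}\right)} = \frac{1}{285 - \left(3864 + \frac{3767}{4343}\right)} = \frac{1}{285 - \frac{16785119}{4343}} = \frac{1}{- \frac{15547364}{4343}} = - \frac{4343}{15547364}$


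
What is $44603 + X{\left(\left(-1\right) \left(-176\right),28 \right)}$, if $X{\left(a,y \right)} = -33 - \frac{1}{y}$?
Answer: $\frac{1247959}{28} \approx 44570.0$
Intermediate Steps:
$44603 + X{\left(\left(-1\right) \left(-176\right),28 \right)} = 44603 - \frac{925}{28} = \frac{1247959}{28}$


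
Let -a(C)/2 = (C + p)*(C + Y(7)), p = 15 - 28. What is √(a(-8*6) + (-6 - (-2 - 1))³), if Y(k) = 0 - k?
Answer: I*√6737 ≈ 82.079*I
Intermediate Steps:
Y(k) = -k
p = -13
a(C) = -2*(-13 + C)*(-7 + C) (a(C) = -2*(C - 13)*(C - 1*7) = -2*(-13 + C)*(C - 7) = -2*(-13 + C)*(-7 + C))
√(a(-8*6) + (-6 - (-2 - 1))³) = √((-182 - 2*(-8*6)² + 40*(-8*6)) + (-6 - (-2 - 1))³) = √((-182 - 2*(-48)² + 40*(-48)) + (-6 - 1*(-3))³) = √((-182 - 2*2304 - 1920) + (-6 + 3)³) = √((-182 - 4608 - 1920) + (-3)³) = √(-6710 - 27) = √(-6737) = I*√6737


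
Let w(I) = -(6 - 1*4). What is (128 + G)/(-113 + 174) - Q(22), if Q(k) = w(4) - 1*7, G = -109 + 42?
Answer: 10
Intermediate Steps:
G = -67
w(I) = -2 (w(I) = -(6 - 4) = -1*2 = -2)
Q(k) = -9 (Q(k) = -2 - 1*7 = -2 - 7 = -9)
(128 + G)/(-113 + 174) - Q(22) = (128 - 67)/(-113 + 174) - 1*(-9) = 61/61 + 9 = 61*(1/61) + 9 = 1 + 9 = 10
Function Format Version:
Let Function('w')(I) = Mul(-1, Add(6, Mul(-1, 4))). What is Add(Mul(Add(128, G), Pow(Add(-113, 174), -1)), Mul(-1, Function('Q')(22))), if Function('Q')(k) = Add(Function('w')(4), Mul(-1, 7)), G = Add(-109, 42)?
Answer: 10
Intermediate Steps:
G = -67
Function('w')(I) = -2 (Function('w')(I) = Mul(-1, Add(6, -4)) = Mul(-1, 2) = -2)
Function('Q')(k) = -9 (Function('Q')(k) = Add(-2, Mul(-1, 7)) = Add(-2, -7) = -9)
Add(Mul(Add(128, G), Pow(Add(-113, 174), -1)), Mul(-1, Function('Q')(22))) = Add(Mul(Add(128, -67), Pow(Add(-113, 174), -1)), Mul(-1, -9)) = Add(Mul(61, Pow(61, -1)), 9) = Add(Mul(61, Rational(1, 61)), 9) = Add(1, 9) = 10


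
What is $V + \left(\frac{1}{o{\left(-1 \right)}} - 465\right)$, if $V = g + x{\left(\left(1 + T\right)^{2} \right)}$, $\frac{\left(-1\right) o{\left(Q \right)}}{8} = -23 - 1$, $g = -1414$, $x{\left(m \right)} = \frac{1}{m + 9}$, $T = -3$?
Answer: $- \frac{4689779}{2496} \approx -1878.9$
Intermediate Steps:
$x{\left(m \right)} = \frac{1}{9 + m}$
$o{\left(Q \right)} = 192$ ($o{\left(Q \right)} = - 8 \left(-23 - 1\right) = \left(-8\right) \left(-24\right) = 192$)
$V = - \frac{18381}{13}$ ($V = -1414 + \frac{1}{9 + \left(1 - 3\right)^{2}} = -1414 + \frac{1}{9 + \left(-2\right)^{2}} = -1414 + \frac{1}{9 + 4} = -1414 + \frac{1}{13} = - \frac{18381}{13} \approx -1413.9$)
$V + \left(\frac{1}{o{\left(-1 \right)}} - 465\right) = - \frac{18381}{13} + \left(\frac{1}{192} - 465\right) = - \frac{18381}{13} - \frac{89279}{192} = - \frac{4689779}{2496}$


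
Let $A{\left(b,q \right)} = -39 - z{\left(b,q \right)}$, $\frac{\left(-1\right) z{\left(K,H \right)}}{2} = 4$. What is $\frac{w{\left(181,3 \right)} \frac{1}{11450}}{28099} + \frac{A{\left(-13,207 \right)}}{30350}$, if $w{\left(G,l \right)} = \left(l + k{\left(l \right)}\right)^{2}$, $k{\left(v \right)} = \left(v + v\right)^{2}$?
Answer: $- \frac{99275777}{97646132425} \approx -0.0010167$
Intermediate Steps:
$k{\left(v \right)} = 4 v^{2}$ ($k{\left(v \right)} = \left(2 v\right)^{2} = 4 v^{2}$)
$z{\left(K,H \right)} = -8$ ($z{\left(K,H \right)} = \left(-2\right) 4 = -8$)
$A{\left(b,q \right)} = -31$ ($A{\left(b,q \right)} = -39 - -8 = -39 + 8 = -31$)
$w{\left(G,l \right)} = \left(l + 4 l^{2}\right)^{2}$
$\frac{w{\left(181,3 \right)} \frac{1}{11450}}{28099} + \frac{A{\left(-13,207 \right)}}{30350} = \frac{3^{2} \left(1 + 4 \cdot 3\right)^{2} \cdot \frac{1}{11450}}{28099} - \frac{31}{30350} = 9 \left(1 + 12\right)^{2} \cdot \frac{1}{11450} \cdot \frac{1}{28099} - \frac{31}{30350} = 9 \cdot 13^{2} \cdot \frac{1}{11450} \cdot \frac{1}{28099} - \frac{31}{30350} = 9 \cdot 169 \cdot \frac{1}{11450} \cdot \frac{1}{28099} - \frac{31}{30350} = 1521 \cdot \frac{1}{11450} \cdot \frac{1}{28099} - \frac{31}{30350} = \frac{1521}{11450} \cdot \frac{1}{28099} - \frac{31}{30350} = \frac{1521}{321733550} - \frac{31}{30350} = - \frac{99275777}{97646132425}$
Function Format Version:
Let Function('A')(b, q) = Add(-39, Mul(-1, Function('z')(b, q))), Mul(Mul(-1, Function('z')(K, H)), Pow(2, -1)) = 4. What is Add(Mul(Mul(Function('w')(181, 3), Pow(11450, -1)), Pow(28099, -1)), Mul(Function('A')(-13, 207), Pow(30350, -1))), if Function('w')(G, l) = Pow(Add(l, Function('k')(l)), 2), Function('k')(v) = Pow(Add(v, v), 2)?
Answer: Rational(-99275777, 97646132425) ≈ -0.0010167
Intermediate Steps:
Function('k')(v) = Mul(4, Pow(v, 2)) (Function('k')(v) = Pow(Mul(2, v), 2) = Mul(4, Pow(v, 2)))
Function('z')(K, H) = -8 (Function('z')(K, H) = Mul(-2, 4) = -8)
Function('A')(b, q) = -31 (Function('A')(b, q) = Add(-39, Mul(-1, -8)) = Add(-39, 8) = -31)
Function('w')(G, l) = Pow(Add(l, Mul(4, Pow(l, 2))), 2)
Add(Mul(Mul(Function('w')(181, 3), Pow(11450, -1)), Pow(28099, -1)), Mul(Function('A')(-13, 207), Pow(30350, -1))) = Add(Mul(Mul(Mul(Pow(3, 2), Pow(Add(1, Mul(4, 3)), 2)), Pow(11450, -1)), Pow(28099, -1)), Mul(-31, Pow(30350, -1))) = Add(Mul(Mul(Mul(9, Pow(Add(1, 12), 2)), Rational(1, 11450)), Rational(1, 28099)), Mul(-31, Rational(1, 30350))) = Add(Mul(Mul(Mul(9, Pow(13, 2)), Rational(1, 11450)), Rational(1, 28099)), Rational(-31, 30350)) = Add(Mul(Mul(Mul(9, 169), Rational(1, 11450)), Rational(1, 28099)), Rational(-31, 30350)) = Add(Mul(Mul(1521, Rational(1, 11450)), Rational(1, 28099)), Rational(-31, 30350)) = Add(Mul(Rational(1521, 11450), Rational(1, 28099)), Rational(-31, 30350)) = Add(Rational(1521, 321733550), Rational(-31, 30350)) = Rational(-99275777, 97646132425)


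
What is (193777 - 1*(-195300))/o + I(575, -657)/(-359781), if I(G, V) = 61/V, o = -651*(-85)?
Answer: 30656171283148/4359957478065 ≈ 7.0313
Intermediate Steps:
o = 55335
(193777 - 1*(-195300))/o + I(575, -657)/(-359781) = (193777 - 1*(-195300))/55335 + (61/(-657))/(-359781) = (193777 + 195300)*(1/55335) + (61*(-1/657))*(-1/359781) = 389077*(1/55335) - 61/657*(-1/359781) = 389077/55335 + 61/236376117 = 30656171283148/4359957478065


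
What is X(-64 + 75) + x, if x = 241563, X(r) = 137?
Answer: 241700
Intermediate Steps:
X(-64 + 75) + x = 137 + 241563 = 241700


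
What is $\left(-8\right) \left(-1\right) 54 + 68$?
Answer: $500$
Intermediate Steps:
$\left(-8\right) \left(-1\right) 54 + 68 = 8 \cdot 54 + 68 = 432 + 68 = 500$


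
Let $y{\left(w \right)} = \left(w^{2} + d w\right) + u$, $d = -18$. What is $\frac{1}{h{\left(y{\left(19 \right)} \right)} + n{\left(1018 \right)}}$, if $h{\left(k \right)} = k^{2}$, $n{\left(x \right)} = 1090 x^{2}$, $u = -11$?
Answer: $\frac{1}{1129593224} \approx 8.8527 \cdot 10^{-10}$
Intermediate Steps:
$y{\left(w \right)} = -11 + w^{2} - 18 w$ ($y{\left(w \right)} = \left(w^{2} - 18 w\right) - 11 = -11 + w^{2} - 18 w$)
$\frac{1}{h{\left(y{\left(19 \right)} \right)} + n{\left(1018 \right)}} = \frac{1}{\left(-11 + 19^{2} - 342\right)^{2} + 1090 \cdot 1018^{2}} = \frac{1}{\left(-11 + 361 - 342\right)^{2} + 1090 \cdot 1036324} = \frac{1}{8^{2} + 1129593160} = \frac{1}{64 + 1129593160} = \frac{1}{1129593224}$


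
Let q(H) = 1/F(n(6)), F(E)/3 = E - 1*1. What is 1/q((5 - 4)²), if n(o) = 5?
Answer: 12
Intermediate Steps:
F(E) = -3 + 3*E (F(E) = 3*(E - 1*1) = 3*(E - 1) = 3*(-1 + E) = -3 + 3*E)
q(H) = 1/12 (q(H) = 1/(-3 + 3*5) = 1/(-3 + 15) = 1/12)
1/q((5 - 4)²) = 1/(1/12) = 12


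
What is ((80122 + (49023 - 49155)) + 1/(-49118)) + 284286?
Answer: 17892508567/49118 ≈ 3.6428e+5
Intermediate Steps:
((80122 + (49023 - 49155)) + 1/(-49118)) + 284286 = ((80122 - 132) - 1/49118) + 284286 = (79990 - 1/49118) + 284286 = 3928948819/49118 + 284286 = 17892508567/49118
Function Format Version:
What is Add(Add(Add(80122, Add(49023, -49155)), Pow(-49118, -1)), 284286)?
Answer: Rational(17892508567, 49118) ≈ 3.6428e+5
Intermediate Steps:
Add(Add(Add(80122, Add(49023, -49155)), Pow(-49118, -1)), 284286) = Add(Add(Add(80122, -132), Rational(-1, 49118)), 284286) = Add(Add(79990, Rational(-1, 49118)), 284286) = Add(Rational(3928948819, 49118), 284286) = Rational(17892508567, 49118)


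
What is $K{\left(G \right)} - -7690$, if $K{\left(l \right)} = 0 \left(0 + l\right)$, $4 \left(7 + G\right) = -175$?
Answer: $7690$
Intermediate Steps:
$G = - \frac{203}{4}$ ($G = -7 + \frac{1}{4} \left(-175\right) = -7 - \frac{175}{4} = - \frac{203}{4} \approx -50.75$)
$K{\left(l \right)} = 0$ ($K{\left(l \right)} = 0 l = 0$)
$K{\left(G \right)} - -7690 = 0 - -7690 = 0 + 7690 = 7690$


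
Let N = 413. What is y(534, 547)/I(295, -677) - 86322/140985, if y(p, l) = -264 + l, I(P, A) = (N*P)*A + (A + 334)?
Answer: -2373368725397/3876271572810 ≈ -0.61228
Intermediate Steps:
I(P, A) = 334 + A + 413*A*P (I(P, A) = (413*P)*A + (A + 334) = 413*A*P + (334 + A) = 334 + A + 413*A*P)
y(534, 547)/I(295, -677) - 86322/140985 = (-264 + 547)/(334 - 677 + 413*(-677)*295) - 86322/140985 = 283/(334 - 677 - 82482295) - 86322*1/140985 = 283/(-82482638) - 28774/46995 = 283*(-1/82482638) - 28774/46995 = -283/82482638 - 28774/46995 = -2373368725397/3876271572810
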